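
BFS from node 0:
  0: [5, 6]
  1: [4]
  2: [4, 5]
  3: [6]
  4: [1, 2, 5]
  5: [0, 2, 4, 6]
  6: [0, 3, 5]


Visit 0, enqueue [5, 6]
Visit 5, enqueue [2, 4]
Visit 6, enqueue [3]
Visit 2, enqueue []
Visit 4, enqueue [1]
Visit 3, enqueue []
Visit 1, enqueue []

BFS order: [0, 5, 6, 2, 4, 3, 1]


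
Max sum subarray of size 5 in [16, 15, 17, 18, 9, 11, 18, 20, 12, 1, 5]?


[0:5]: 75
[1:6]: 70
[2:7]: 73
[3:8]: 76
[4:9]: 70
[5:10]: 62
[6:11]: 56

Max: 76 at [3:8]


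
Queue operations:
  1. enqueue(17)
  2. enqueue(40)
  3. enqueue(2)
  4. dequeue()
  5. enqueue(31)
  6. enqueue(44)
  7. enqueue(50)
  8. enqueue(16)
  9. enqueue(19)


enqueue(17) -> [17]
enqueue(40) -> [17, 40]
enqueue(2) -> [17, 40, 2]
dequeue()->17, [40, 2]
enqueue(31) -> [40, 2, 31]
enqueue(44) -> [40, 2, 31, 44]
enqueue(50) -> [40, 2, 31, 44, 50]
enqueue(16) -> [40, 2, 31, 44, 50, 16]
enqueue(19) -> [40, 2, 31, 44, 50, 16, 19]

Final queue: [40, 2, 31, 44, 50, 16, 19]


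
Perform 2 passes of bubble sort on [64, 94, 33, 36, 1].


Initial: [64, 94, 33, 36, 1]
Pass 1: [64, 33, 36, 1, 94] (3 swaps)
Pass 2: [33, 36, 1, 64, 94] (3 swaps)

After 2 passes: [33, 36, 1, 64, 94]


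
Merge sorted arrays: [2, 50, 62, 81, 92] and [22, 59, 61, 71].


Take 2 from A
Take 22 from B
Take 50 from A
Take 59 from B
Take 61 from B
Take 62 from A
Take 71 from B

Merged: [2, 22, 50, 59, 61, 62, 71, 81, 92]


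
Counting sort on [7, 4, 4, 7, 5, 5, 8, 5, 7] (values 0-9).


Input: [7, 4, 4, 7, 5, 5, 8, 5, 7]
Counts: [0, 0, 0, 0, 2, 3, 0, 3, 1, 0]

Sorted: [4, 4, 5, 5, 5, 7, 7, 7, 8]


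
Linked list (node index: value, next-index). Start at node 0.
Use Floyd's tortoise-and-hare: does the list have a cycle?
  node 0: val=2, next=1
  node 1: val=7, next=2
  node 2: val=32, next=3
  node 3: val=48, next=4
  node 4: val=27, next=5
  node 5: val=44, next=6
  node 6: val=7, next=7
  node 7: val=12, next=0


Floyd's tortoise (slow, +1) and hare (fast, +2):
  init: slow=0, fast=0
  step 1: slow=1, fast=2
  step 2: slow=2, fast=4
  step 3: slow=3, fast=6
  step 4: slow=4, fast=0
  step 5: slow=5, fast=2
  step 6: slow=6, fast=4
  step 7: slow=7, fast=6
  step 8: slow=0, fast=0
  slow == fast at node 0: cycle detected

Cycle: yes


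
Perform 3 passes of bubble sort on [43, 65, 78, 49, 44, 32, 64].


Initial: [43, 65, 78, 49, 44, 32, 64]
Pass 1: [43, 65, 49, 44, 32, 64, 78] (4 swaps)
Pass 2: [43, 49, 44, 32, 64, 65, 78] (4 swaps)
Pass 3: [43, 44, 32, 49, 64, 65, 78] (2 swaps)

After 3 passes: [43, 44, 32, 49, 64, 65, 78]


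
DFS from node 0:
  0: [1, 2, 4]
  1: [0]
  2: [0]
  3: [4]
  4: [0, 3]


Visit 0, push [4, 2, 1]
Visit 1, push []
Visit 2, push []
Visit 4, push [3]
Visit 3, push []

DFS order: [0, 1, 2, 4, 3]


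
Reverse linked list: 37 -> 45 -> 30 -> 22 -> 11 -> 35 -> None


Step 1: curr=37, set curr.next=prev(None) | reversed so far: 37
Step 2: curr=45, set curr.next=prev(37) | reversed so far: 45 -> 37
Step 3: curr=30, set curr.next=prev(45) | reversed so far: 30 -> 45 -> 37
Step 4: curr=22, set curr.next=prev(30) | reversed so far: 22 -> 30 -> 45 -> 37
Step 5: curr=11, set curr.next=prev(22) | reversed so far: 11 -> 22 -> 30 -> 45 -> 37
Step 6: curr=35, set curr.next=prev(11) | reversed so far: 35 -> 11 -> 22 -> 30 -> 45 -> 37

35 -> 11 -> 22 -> 30 -> 45 -> 37 -> None


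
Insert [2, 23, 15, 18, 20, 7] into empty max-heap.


Insert 2: [2]
Insert 23: [23, 2]
Insert 15: [23, 2, 15]
Insert 18: [23, 18, 15, 2]
Insert 20: [23, 20, 15, 2, 18]
Insert 7: [23, 20, 15, 2, 18, 7]

Final heap: [23, 20, 15, 2, 18, 7]


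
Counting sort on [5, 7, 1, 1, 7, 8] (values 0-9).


Input: [5, 7, 1, 1, 7, 8]
Counts: [0, 2, 0, 0, 0, 1, 0, 2, 1, 0]

Sorted: [1, 1, 5, 7, 7, 8]


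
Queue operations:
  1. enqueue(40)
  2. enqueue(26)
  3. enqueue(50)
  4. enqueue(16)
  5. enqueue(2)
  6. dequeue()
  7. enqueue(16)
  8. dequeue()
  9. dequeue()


enqueue(40) -> [40]
enqueue(26) -> [40, 26]
enqueue(50) -> [40, 26, 50]
enqueue(16) -> [40, 26, 50, 16]
enqueue(2) -> [40, 26, 50, 16, 2]
dequeue()->40, [26, 50, 16, 2]
enqueue(16) -> [26, 50, 16, 2, 16]
dequeue()->26, [50, 16, 2, 16]
dequeue()->50, [16, 2, 16]

Final queue: [16, 2, 16]


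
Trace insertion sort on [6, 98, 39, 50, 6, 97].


Initial: [6, 98, 39, 50, 6, 97]
Insert 98: [6, 98, 39, 50, 6, 97]
Insert 39: [6, 39, 98, 50, 6, 97]
Insert 50: [6, 39, 50, 98, 6, 97]
Insert 6: [6, 6, 39, 50, 98, 97]
Insert 97: [6, 6, 39, 50, 97, 98]

Sorted: [6, 6, 39, 50, 97, 98]


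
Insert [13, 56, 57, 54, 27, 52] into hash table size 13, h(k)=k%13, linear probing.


Insert 13: h=0 -> slot 0
Insert 56: h=4 -> slot 4
Insert 57: h=5 -> slot 5
Insert 54: h=2 -> slot 2
Insert 27: h=1 -> slot 1
Insert 52: h=0, 3 probes -> slot 3

Table: [13, 27, 54, 52, 56, 57, None, None, None, None, None, None, None]


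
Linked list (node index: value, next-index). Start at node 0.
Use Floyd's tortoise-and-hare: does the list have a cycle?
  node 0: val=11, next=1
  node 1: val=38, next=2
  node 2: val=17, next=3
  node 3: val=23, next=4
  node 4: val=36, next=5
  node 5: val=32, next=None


Floyd's tortoise (slow, +1) and hare (fast, +2):
  init: slow=0, fast=0
  step 1: slow=1, fast=2
  step 2: slow=2, fast=4
  step 3: fast 4->5->None, no cycle

Cycle: no


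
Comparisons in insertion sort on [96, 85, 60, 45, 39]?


Algorithm: insertion sort
Input: [96, 85, 60, 45, 39]
Sorted: [39, 45, 60, 85, 96]

10


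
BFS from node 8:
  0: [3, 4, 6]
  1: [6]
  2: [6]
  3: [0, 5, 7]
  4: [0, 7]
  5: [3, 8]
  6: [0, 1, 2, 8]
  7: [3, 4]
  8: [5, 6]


Visit 8, enqueue [5, 6]
Visit 5, enqueue [3]
Visit 6, enqueue [0, 1, 2]
Visit 3, enqueue [7]
Visit 0, enqueue [4]
Visit 1, enqueue []
Visit 2, enqueue []
Visit 7, enqueue []
Visit 4, enqueue []

BFS order: [8, 5, 6, 3, 0, 1, 2, 7, 4]


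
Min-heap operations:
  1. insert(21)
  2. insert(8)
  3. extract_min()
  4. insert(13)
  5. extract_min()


insert(21) -> [21]
insert(8) -> [8, 21]
extract_min()->8, [21]
insert(13) -> [13, 21]
extract_min()->13, [21]

Final heap: [21]


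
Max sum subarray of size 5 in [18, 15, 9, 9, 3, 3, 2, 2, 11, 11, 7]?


[0:5]: 54
[1:6]: 39
[2:7]: 26
[3:8]: 19
[4:9]: 21
[5:10]: 29
[6:11]: 33

Max: 54 at [0:5]


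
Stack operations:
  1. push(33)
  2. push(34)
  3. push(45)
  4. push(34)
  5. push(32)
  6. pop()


push(33) -> [33]
push(34) -> [33, 34]
push(45) -> [33, 34, 45]
push(34) -> [33, 34, 45, 34]
push(32) -> [33, 34, 45, 34, 32]
pop()->32, [33, 34, 45, 34]

Final stack: [33, 34, 45, 34]


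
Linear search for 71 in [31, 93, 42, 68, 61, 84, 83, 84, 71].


i=0: 31!=71
i=1: 93!=71
i=2: 42!=71
i=3: 68!=71
i=4: 61!=71
i=5: 84!=71
i=6: 83!=71
i=7: 84!=71
i=8: 71==71 found!

Found at 8, 9 comps


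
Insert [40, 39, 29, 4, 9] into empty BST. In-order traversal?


Insert 40: root
Insert 39: L from 40
Insert 29: L from 40 -> L from 39
Insert 4: L from 40 -> L from 39 -> L from 29
Insert 9: L from 40 -> L from 39 -> L from 29 -> R from 4

In-order: [4, 9, 29, 39, 40]


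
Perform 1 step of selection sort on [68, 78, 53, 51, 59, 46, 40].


Initial: [68, 78, 53, 51, 59, 46, 40]
Step 1: min=40 at 6
  Swap: [40, 78, 53, 51, 59, 46, 68]

After 1 step: [40, 78, 53, 51, 59, 46, 68]


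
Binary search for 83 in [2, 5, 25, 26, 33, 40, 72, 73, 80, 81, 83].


Step 1: lo=0, hi=10, mid=5, val=40
Step 2: lo=6, hi=10, mid=8, val=80
Step 3: lo=9, hi=10, mid=9, val=81
Step 4: lo=10, hi=10, mid=10, val=83

Found at index 10


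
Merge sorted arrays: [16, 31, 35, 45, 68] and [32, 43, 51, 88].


Take 16 from A
Take 31 from A
Take 32 from B
Take 35 from A
Take 43 from B
Take 45 from A
Take 51 from B
Take 68 from A

Merged: [16, 31, 32, 35, 43, 45, 51, 68, 88]


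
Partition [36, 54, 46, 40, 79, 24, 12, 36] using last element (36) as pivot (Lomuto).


Pivot: 36
  36 <= 36: advance i (no swap)
  24 <= 36: swap -> [36, 24, 46, 40, 79, 54, 12, 36]
  12 <= 36: swap -> [36, 24, 12, 40, 79, 54, 46, 36]
Place pivot at 3: [36, 24, 12, 36, 79, 54, 46, 40]

Partitioned: [36, 24, 12, 36, 79, 54, 46, 40]


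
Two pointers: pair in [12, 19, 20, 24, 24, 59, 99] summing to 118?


lo=0(12)+hi=6(99)=111
lo=1(19)+hi=6(99)=118

Yes: 19+99=118


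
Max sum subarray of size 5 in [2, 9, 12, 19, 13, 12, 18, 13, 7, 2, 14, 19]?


[0:5]: 55
[1:6]: 65
[2:7]: 74
[3:8]: 75
[4:9]: 63
[5:10]: 52
[6:11]: 54
[7:12]: 55

Max: 75 at [3:8]


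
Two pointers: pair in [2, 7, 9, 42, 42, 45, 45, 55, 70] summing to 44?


lo=0(2)+hi=8(70)=72
lo=0(2)+hi=7(55)=57
lo=0(2)+hi=6(45)=47
lo=0(2)+hi=5(45)=47
lo=0(2)+hi=4(42)=44

Yes: 2+42=44


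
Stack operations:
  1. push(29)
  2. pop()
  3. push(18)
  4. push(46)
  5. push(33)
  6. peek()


push(29) -> [29]
pop()->29, []
push(18) -> [18]
push(46) -> [18, 46]
push(33) -> [18, 46, 33]
peek()->33

Final stack: [18, 46, 33]


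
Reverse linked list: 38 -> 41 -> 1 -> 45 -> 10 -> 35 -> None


Step 1: curr=38, set curr.next=prev(None) | reversed so far: 38
Step 2: curr=41, set curr.next=prev(38) | reversed so far: 41 -> 38
Step 3: curr=1, set curr.next=prev(41) | reversed so far: 1 -> 41 -> 38
Step 4: curr=45, set curr.next=prev(1) | reversed so far: 45 -> 1 -> 41 -> 38
Step 5: curr=10, set curr.next=prev(45) | reversed so far: 10 -> 45 -> 1 -> 41 -> 38
Step 6: curr=35, set curr.next=prev(10) | reversed so far: 35 -> 10 -> 45 -> 1 -> 41 -> 38

35 -> 10 -> 45 -> 1 -> 41 -> 38 -> None


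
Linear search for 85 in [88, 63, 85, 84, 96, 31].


i=0: 88!=85
i=1: 63!=85
i=2: 85==85 found!

Found at 2, 3 comps


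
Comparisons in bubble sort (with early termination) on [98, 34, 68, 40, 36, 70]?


Algorithm: bubble sort (with early termination)
Input: [98, 34, 68, 40, 36, 70]
Sorted: [34, 36, 40, 68, 70, 98]

14


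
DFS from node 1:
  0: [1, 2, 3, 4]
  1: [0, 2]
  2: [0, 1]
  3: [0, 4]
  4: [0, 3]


Visit 1, push [2, 0]
Visit 0, push [4, 3, 2]
Visit 2, push []
Visit 3, push [4]
Visit 4, push []

DFS order: [1, 0, 2, 3, 4]


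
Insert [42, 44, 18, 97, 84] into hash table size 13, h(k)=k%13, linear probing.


Insert 42: h=3 -> slot 3
Insert 44: h=5 -> slot 5
Insert 18: h=5, 1 probes -> slot 6
Insert 97: h=6, 1 probes -> slot 7
Insert 84: h=6, 2 probes -> slot 8

Table: [None, None, None, 42, None, 44, 18, 97, 84, None, None, None, None]


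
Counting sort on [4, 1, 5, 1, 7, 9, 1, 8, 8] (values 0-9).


Input: [4, 1, 5, 1, 7, 9, 1, 8, 8]
Counts: [0, 3, 0, 0, 1, 1, 0, 1, 2, 1]

Sorted: [1, 1, 1, 4, 5, 7, 8, 8, 9]


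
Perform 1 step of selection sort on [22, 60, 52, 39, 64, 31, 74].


Initial: [22, 60, 52, 39, 64, 31, 74]
Step 1: min=22 at 0
  Swap: [22, 60, 52, 39, 64, 31, 74]

After 1 step: [22, 60, 52, 39, 64, 31, 74]


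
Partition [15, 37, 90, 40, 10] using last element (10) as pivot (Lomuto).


Pivot: 10
Place pivot at 0: [10, 37, 90, 40, 15]

Partitioned: [10, 37, 90, 40, 15]


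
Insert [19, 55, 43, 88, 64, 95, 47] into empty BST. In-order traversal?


Insert 19: root
Insert 55: R from 19
Insert 43: R from 19 -> L from 55
Insert 88: R from 19 -> R from 55
Insert 64: R from 19 -> R from 55 -> L from 88
Insert 95: R from 19 -> R from 55 -> R from 88
Insert 47: R from 19 -> L from 55 -> R from 43

In-order: [19, 43, 47, 55, 64, 88, 95]


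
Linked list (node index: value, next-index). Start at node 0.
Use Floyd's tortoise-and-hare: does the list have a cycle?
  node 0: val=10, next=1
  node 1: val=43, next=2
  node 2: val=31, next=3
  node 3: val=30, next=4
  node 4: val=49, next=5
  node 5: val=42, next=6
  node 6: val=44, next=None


Floyd's tortoise (slow, +1) and hare (fast, +2):
  init: slow=0, fast=0
  step 1: slow=1, fast=2
  step 2: slow=2, fast=4
  step 3: slow=3, fast=6
  step 4: fast -> None, no cycle

Cycle: no


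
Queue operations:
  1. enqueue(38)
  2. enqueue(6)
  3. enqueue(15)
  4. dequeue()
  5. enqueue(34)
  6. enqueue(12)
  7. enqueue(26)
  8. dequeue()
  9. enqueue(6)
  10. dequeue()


enqueue(38) -> [38]
enqueue(6) -> [38, 6]
enqueue(15) -> [38, 6, 15]
dequeue()->38, [6, 15]
enqueue(34) -> [6, 15, 34]
enqueue(12) -> [6, 15, 34, 12]
enqueue(26) -> [6, 15, 34, 12, 26]
dequeue()->6, [15, 34, 12, 26]
enqueue(6) -> [15, 34, 12, 26, 6]
dequeue()->15, [34, 12, 26, 6]

Final queue: [34, 12, 26, 6]


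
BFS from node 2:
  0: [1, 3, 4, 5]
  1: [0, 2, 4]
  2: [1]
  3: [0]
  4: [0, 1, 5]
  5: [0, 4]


Visit 2, enqueue [1]
Visit 1, enqueue [0, 4]
Visit 0, enqueue [3, 5]
Visit 4, enqueue []
Visit 3, enqueue []
Visit 5, enqueue []

BFS order: [2, 1, 0, 4, 3, 5]


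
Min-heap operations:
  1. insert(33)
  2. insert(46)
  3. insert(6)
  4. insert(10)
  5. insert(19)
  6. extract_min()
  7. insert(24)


insert(33) -> [33]
insert(46) -> [33, 46]
insert(6) -> [6, 46, 33]
insert(10) -> [6, 10, 33, 46]
insert(19) -> [6, 10, 33, 46, 19]
extract_min()->6, [10, 19, 33, 46]
insert(24) -> [10, 19, 33, 46, 24]

Final heap: [10, 19, 33, 46, 24]


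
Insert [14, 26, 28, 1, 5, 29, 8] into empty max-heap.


Insert 14: [14]
Insert 26: [26, 14]
Insert 28: [28, 14, 26]
Insert 1: [28, 14, 26, 1]
Insert 5: [28, 14, 26, 1, 5]
Insert 29: [29, 14, 28, 1, 5, 26]
Insert 8: [29, 14, 28, 1, 5, 26, 8]

Final heap: [29, 14, 28, 1, 5, 26, 8]


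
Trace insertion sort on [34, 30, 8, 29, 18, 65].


Initial: [34, 30, 8, 29, 18, 65]
Insert 30: [30, 34, 8, 29, 18, 65]
Insert 8: [8, 30, 34, 29, 18, 65]
Insert 29: [8, 29, 30, 34, 18, 65]
Insert 18: [8, 18, 29, 30, 34, 65]
Insert 65: [8, 18, 29, 30, 34, 65]

Sorted: [8, 18, 29, 30, 34, 65]


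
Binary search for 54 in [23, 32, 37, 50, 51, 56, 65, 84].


Step 1: lo=0, hi=7, mid=3, val=50
Step 2: lo=4, hi=7, mid=5, val=56
Step 3: lo=4, hi=4, mid=4, val=51

Not found


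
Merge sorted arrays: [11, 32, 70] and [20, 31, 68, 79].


Take 11 from A
Take 20 from B
Take 31 from B
Take 32 from A
Take 68 from B
Take 70 from A

Merged: [11, 20, 31, 32, 68, 70, 79]


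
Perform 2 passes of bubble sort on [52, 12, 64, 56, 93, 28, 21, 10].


Initial: [52, 12, 64, 56, 93, 28, 21, 10]
Pass 1: [12, 52, 56, 64, 28, 21, 10, 93] (5 swaps)
Pass 2: [12, 52, 56, 28, 21, 10, 64, 93] (3 swaps)

After 2 passes: [12, 52, 56, 28, 21, 10, 64, 93]


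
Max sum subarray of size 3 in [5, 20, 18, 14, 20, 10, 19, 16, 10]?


[0:3]: 43
[1:4]: 52
[2:5]: 52
[3:6]: 44
[4:7]: 49
[5:8]: 45
[6:9]: 45

Max: 52 at [1:4]


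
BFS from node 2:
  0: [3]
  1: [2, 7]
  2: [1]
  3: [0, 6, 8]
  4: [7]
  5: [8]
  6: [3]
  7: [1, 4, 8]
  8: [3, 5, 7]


Visit 2, enqueue [1]
Visit 1, enqueue [7]
Visit 7, enqueue [4, 8]
Visit 4, enqueue []
Visit 8, enqueue [3, 5]
Visit 3, enqueue [0, 6]
Visit 5, enqueue []
Visit 0, enqueue []
Visit 6, enqueue []

BFS order: [2, 1, 7, 4, 8, 3, 5, 0, 6]


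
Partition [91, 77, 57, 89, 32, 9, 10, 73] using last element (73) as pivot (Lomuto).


Pivot: 73
  57 <= 73: swap -> [57, 77, 91, 89, 32, 9, 10, 73]
  32 <= 73: swap -> [57, 32, 91, 89, 77, 9, 10, 73]
  9 <= 73: swap -> [57, 32, 9, 89, 77, 91, 10, 73]
  10 <= 73: swap -> [57, 32, 9, 10, 77, 91, 89, 73]
Place pivot at 4: [57, 32, 9, 10, 73, 91, 89, 77]

Partitioned: [57, 32, 9, 10, 73, 91, 89, 77]


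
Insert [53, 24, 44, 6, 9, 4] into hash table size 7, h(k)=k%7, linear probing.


Insert 53: h=4 -> slot 4
Insert 24: h=3 -> slot 3
Insert 44: h=2 -> slot 2
Insert 6: h=6 -> slot 6
Insert 9: h=2, 3 probes -> slot 5
Insert 4: h=4, 3 probes -> slot 0

Table: [4, None, 44, 24, 53, 9, 6]


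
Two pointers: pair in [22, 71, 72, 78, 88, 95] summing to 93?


lo=0(22)+hi=5(95)=117
lo=0(22)+hi=4(88)=110
lo=0(22)+hi=3(78)=100
lo=0(22)+hi=2(72)=94
lo=0(22)+hi=1(71)=93

Yes: 22+71=93


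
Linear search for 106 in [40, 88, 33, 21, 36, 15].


i=0: 40!=106
i=1: 88!=106
i=2: 33!=106
i=3: 21!=106
i=4: 36!=106
i=5: 15!=106

Not found, 6 comps


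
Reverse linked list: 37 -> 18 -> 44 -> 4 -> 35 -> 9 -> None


Step 1: curr=37, set curr.next=prev(None) | reversed so far: 37
Step 2: curr=18, set curr.next=prev(37) | reversed so far: 18 -> 37
Step 3: curr=44, set curr.next=prev(18) | reversed so far: 44 -> 18 -> 37
Step 4: curr=4, set curr.next=prev(44) | reversed so far: 4 -> 44 -> 18 -> 37
Step 5: curr=35, set curr.next=prev(4) | reversed so far: 35 -> 4 -> 44 -> 18 -> 37
Step 6: curr=9, set curr.next=prev(35) | reversed so far: 9 -> 35 -> 4 -> 44 -> 18 -> 37

9 -> 35 -> 4 -> 44 -> 18 -> 37 -> None


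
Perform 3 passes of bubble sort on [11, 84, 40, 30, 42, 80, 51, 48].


Initial: [11, 84, 40, 30, 42, 80, 51, 48]
Pass 1: [11, 40, 30, 42, 80, 51, 48, 84] (6 swaps)
Pass 2: [11, 30, 40, 42, 51, 48, 80, 84] (3 swaps)
Pass 3: [11, 30, 40, 42, 48, 51, 80, 84] (1 swaps)

After 3 passes: [11, 30, 40, 42, 48, 51, 80, 84]


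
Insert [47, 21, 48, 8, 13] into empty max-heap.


Insert 47: [47]
Insert 21: [47, 21]
Insert 48: [48, 21, 47]
Insert 8: [48, 21, 47, 8]
Insert 13: [48, 21, 47, 8, 13]

Final heap: [48, 21, 47, 8, 13]


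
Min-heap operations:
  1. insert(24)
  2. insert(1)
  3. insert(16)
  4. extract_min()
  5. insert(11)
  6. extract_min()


insert(24) -> [24]
insert(1) -> [1, 24]
insert(16) -> [1, 24, 16]
extract_min()->1, [16, 24]
insert(11) -> [11, 24, 16]
extract_min()->11, [16, 24]

Final heap: [16, 24]


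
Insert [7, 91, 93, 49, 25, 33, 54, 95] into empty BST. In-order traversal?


Insert 7: root
Insert 91: R from 7
Insert 93: R from 7 -> R from 91
Insert 49: R from 7 -> L from 91
Insert 25: R from 7 -> L from 91 -> L from 49
Insert 33: R from 7 -> L from 91 -> L from 49 -> R from 25
Insert 54: R from 7 -> L from 91 -> R from 49
Insert 95: R from 7 -> R from 91 -> R from 93

In-order: [7, 25, 33, 49, 54, 91, 93, 95]


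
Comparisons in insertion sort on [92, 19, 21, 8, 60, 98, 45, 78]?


Algorithm: insertion sort
Input: [92, 19, 21, 8, 60, 98, 45, 78]
Sorted: [8, 19, 21, 45, 60, 78, 92, 98]

16


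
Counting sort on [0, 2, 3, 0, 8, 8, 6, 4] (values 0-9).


Input: [0, 2, 3, 0, 8, 8, 6, 4]
Counts: [2, 0, 1, 1, 1, 0, 1, 0, 2, 0]

Sorted: [0, 0, 2, 3, 4, 6, 8, 8]


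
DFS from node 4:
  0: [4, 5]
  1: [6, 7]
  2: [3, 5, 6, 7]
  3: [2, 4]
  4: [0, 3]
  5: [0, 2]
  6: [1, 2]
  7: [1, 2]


Visit 4, push [3, 0]
Visit 0, push [5]
Visit 5, push [2]
Visit 2, push [7, 6, 3]
Visit 3, push []
Visit 6, push [1]
Visit 1, push [7]
Visit 7, push []

DFS order: [4, 0, 5, 2, 3, 6, 1, 7]


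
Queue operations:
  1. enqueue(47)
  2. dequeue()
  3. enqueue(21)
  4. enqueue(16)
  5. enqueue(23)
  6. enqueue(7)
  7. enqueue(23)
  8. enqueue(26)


enqueue(47) -> [47]
dequeue()->47, []
enqueue(21) -> [21]
enqueue(16) -> [21, 16]
enqueue(23) -> [21, 16, 23]
enqueue(7) -> [21, 16, 23, 7]
enqueue(23) -> [21, 16, 23, 7, 23]
enqueue(26) -> [21, 16, 23, 7, 23, 26]

Final queue: [21, 16, 23, 7, 23, 26]


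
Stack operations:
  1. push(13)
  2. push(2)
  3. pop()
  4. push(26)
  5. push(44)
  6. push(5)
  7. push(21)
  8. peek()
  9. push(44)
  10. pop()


push(13) -> [13]
push(2) -> [13, 2]
pop()->2, [13]
push(26) -> [13, 26]
push(44) -> [13, 26, 44]
push(5) -> [13, 26, 44, 5]
push(21) -> [13, 26, 44, 5, 21]
peek()->21
push(44) -> [13, 26, 44, 5, 21, 44]
pop()->44, [13, 26, 44, 5, 21]

Final stack: [13, 26, 44, 5, 21]


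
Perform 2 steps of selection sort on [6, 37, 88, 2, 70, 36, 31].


Initial: [6, 37, 88, 2, 70, 36, 31]
Step 1: min=2 at 3
  Swap: [2, 37, 88, 6, 70, 36, 31]
Step 2: min=6 at 3
  Swap: [2, 6, 88, 37, 70, 36, 31]

After 2 steps: [2, 6, 88, 37, 70, 36, 31]


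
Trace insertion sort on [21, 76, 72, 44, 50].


Initial: [21, 76, 72, 44, 50]
Insert 76: [21, 76, 72, 44, 50]
Insert 72: [21, 72, 76, 44, 50]
Insert 44: [21, 44, 72, 76, 50]
Insert 50: [21, 44, 50, 72, 76]

Sorted: [21, 44, 50, 72, 76]


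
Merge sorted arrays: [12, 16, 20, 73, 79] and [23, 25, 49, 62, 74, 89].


Take 12 from A
Take 16 from A
Take 20 from A
Take 23 from B
Take 25 from B
Take 49 from B
Take 62 from B
Take 73 from A
Take 74 from B
Take 79 from A

Merged: [12, 16, 20, 23, 25, 49, 62, 73, 74, 79, 89]


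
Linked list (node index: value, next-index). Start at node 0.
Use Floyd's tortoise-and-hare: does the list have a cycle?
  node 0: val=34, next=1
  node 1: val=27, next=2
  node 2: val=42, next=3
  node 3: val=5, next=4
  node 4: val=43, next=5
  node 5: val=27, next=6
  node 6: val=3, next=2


Floyd's tortoise (slow, +1) and hare (fast, +2):
  init: slow=0, fast=0
  step 1: slow=1, fast=2
  step 2: slow=2, fast=4
  step 3: slow=3, fast=6
  step 4: slow=4, fast=3
  step 5: slow=5, fast=5
  slow == fast at node 5: cycle detected

Cycle: yes


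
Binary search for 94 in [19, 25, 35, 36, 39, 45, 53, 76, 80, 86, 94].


Step 1: lo=0, hi=10, mid=5, val=45
Step 2: lo=6, hi=10, mid=8, val=80
Step 3: lo=9, hi=10, mid=9, val=86
Step 4: lo=10, hi=10, mid=10, val=94

Found at index 10


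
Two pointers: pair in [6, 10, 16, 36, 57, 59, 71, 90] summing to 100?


lo=0(6)+hi=7(90)=96
lo=1(10)+hi=7(90)=100

Yes: 10+90=100


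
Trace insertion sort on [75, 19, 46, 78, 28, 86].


Initial: [75, 19, 46, 78, 28, 86]
Insert 19: [19, 75, 46, 78, 28, 86]
Insert 46: [19, 46, 75, 78, 28, 86]
Insert 78: [19, 46, 75, 78, 28, 86]
Insert 28: [19, 28, 46, 75, 78, 86]
Insert 86: [19, 28, 46, 75, 78, 86]

Sorted: [19, 28, 46, 75, 78, 86]


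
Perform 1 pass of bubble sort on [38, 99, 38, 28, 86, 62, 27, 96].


Initial: [38, 99, 38, 28, 86, 62, 27, 96]
Pass 1: [38, 38, 28, 86, 62, 27, 96, 99] (6 swaps)

After 1 pass: [38, 38, 28, 86, 62, 27, 96, 99]


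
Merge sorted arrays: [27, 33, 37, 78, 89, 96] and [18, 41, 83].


Take 18 from B
Take 27 from A
Take 33 from A
Take 37 from A
Take 41 from B
Take 78 from A
Take 83 from B

Merged: [18, 27, 33, 37, 41, 78, 83, 89, 96]


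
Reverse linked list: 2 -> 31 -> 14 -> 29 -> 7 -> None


Step 1: curr=2, set curr.next=prev(None) | reversed so far: 2
Step 2: curr=31, set curr.next=prev(2) | reversed so far: 31 -> 2
Step 3: curr=14, set curr.next=prev(31) | reversed so far: 14 -> 31 -> 2
Step 4: curr=29, set curr.next=prev(14) | reversed so far: 29 -> 14 -> 31 -> 2
Step 5: curr=7, set curr.next=prev(29) | reversed so far: 7 -> 29 -> 14 -> 31 -> 2

7 -> 29 -> 14 -> 31 -> 2 -> None


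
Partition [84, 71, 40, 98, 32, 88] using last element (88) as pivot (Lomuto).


Pivot: 88
  84 <= 88: advance i (no swap)
  71 <= 88: advance i (no swap)
  40 <= 88: advance i (no swap)
  32 <= 88: swap -> [84, 71, 40, 32, 98, 88]
Place pivot at 4: [84, 71, 40, 32, 88, 98]

Partitioned: [84, 71, 40, 32, 88, 98]


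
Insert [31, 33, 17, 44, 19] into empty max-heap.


Insert 31: [31]
Insert 33: [33, 31]
Insert 17: [33, 31, 17]
Insert 44: [44, 33, 17, 31]
Insert 19: [44, 33, 17, 31, 19]

Final heap: [44, 33, 17, 31, 19]


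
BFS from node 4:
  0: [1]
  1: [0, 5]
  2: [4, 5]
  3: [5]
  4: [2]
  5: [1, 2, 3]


Visit 4, enqueue [2]
Visit 2, enqueue [5]
Visit 5, enqueue [1, 3]
Visit 1, enqueue [0]
Visit 3, enqueue []
Visit 0, enqueue []

BFS order: [4, 2, 5, 1, 3, 0]


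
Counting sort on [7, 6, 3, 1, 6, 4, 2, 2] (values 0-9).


Input: [7, 6, 3, 1, 6, 4, 2, 2]
Counts: [0, 1, 2, 1, 1, 0, 2, 1, 0, 0]

Sorted: [1, 2, 2, 3, 4, 6, 6, 7]


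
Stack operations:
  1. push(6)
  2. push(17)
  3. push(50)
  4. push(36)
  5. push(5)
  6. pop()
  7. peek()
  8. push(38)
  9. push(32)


push(6) -> [6]
push(17) -> [6, 17]
push(50) -> [6, 17, 50]
push(36) -> [6, 17, 50, 36]
push(5) -> [6, 17, 50, 36, 5]
pop()->5, [6, 17, 50, 36]
peek()->36
push(38) -> [6, 17, 50, 36, 38]
push(32) -> [6, 17, 50, 36, 38, 32]

Final stack: [6, 17, 50, 36, 38, 32]


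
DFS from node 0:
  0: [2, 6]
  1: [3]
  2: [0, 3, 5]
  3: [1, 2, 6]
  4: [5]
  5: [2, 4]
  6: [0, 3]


Visit 0, push [6, 2]
Visit 2, push [5, 3]
Visit 3, push [6, 1]
Visit 1, push []
Visit 6, push []
Visit 5, push [4]
Visit 4, push []

DFS order: [0, 2, 3, 1, 6, 5, 4]


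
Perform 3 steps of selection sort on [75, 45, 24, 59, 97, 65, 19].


Initial: [75, 45, 24, 59, 97, 65, 19]
Step 1: min=19 at 6
  Swap: [19, 45, 24, 59, 97, 65, 75]
Step 2: min=24 at 2
  Swap: [19, 24, 45, 59, 97, 65, 75]
Step 3: min=45 at 2
  Swap: [19, 24, 45, 59, 97, 65, 75]

After 3 steps: [19, 24, 45, 59, 97, 65, 75]


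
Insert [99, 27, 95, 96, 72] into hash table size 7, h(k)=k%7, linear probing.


Insert 99: h=1 -> slot 1
Insert 27: h=6 -> slot 6
Insert 95: h=4 -> slot 4
Insert 96: h=5 -> slot 5
Insert 72: h=2 -> slot 2

Table: [None, 99, 72, None, 95, 96, 27]


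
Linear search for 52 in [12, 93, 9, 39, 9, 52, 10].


i=0: 12!=52
i=1: 93!=52
i=2: 9!=52
i=3: 39!=52
i=4: 9!=52
i=5: 52==52 found!

Found at 5, 6 comps


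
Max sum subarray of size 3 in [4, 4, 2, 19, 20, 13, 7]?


[0:3]: 10
[1:4]: 25
[2:5]: 41
[3:6]: 52
[4:7]: 40

Max: 52 at [3:6]


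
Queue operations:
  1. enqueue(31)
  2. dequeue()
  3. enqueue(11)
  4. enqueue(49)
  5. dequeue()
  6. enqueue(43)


enqueue(31) -> [31]
dequeue()->31, []
enqueue(11) -> [11]
enqueue(49) -> [11, 49]
dequeue()->11, [49]
enqueue(43) -> [49, 43]

Final queue: [49, 43]


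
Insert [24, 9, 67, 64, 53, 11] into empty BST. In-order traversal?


Insert 24: root
Insert 9: L from 24
Insert 67: R from 24
Insert 64: R from 24 -> L from 67
Insert 53: R from 24 -> L from 67 -> L from 64
Insert 11: L from 24 -> R from 9

In-order: [9, 11, 24, 53, 64, 67]


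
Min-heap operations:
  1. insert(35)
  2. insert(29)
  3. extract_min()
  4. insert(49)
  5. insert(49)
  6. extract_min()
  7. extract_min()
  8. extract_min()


insert(35) -> [35]
insert(29) -> [29, 35]
extract_min()->29, [35]
insert(49) -> [35, 49]
insert(49) -> [35, 49, 49]
extract_min()->35, [49, 49]
extract_min()->49, [49]
extract_min()->49, []

Final heap: []


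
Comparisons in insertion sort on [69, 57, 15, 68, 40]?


Algorithm: insertion sort
Input: [69, 57, 15, 68, 40]
Sorted: [15, 40, 57, 68, 69]

9


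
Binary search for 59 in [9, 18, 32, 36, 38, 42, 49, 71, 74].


Step 1: lo=0, hi=8, mid=4, val=38
Step 2: lo=5, hi=8, mid=6, val=49
Step 3: lo=7, hi=8, mid=7, val=71

Not found


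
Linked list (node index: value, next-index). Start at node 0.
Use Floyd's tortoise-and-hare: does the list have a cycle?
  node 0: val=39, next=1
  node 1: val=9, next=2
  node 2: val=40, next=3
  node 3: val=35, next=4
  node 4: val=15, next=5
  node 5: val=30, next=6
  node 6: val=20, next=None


Floyd's tortoise (slow, +1) and hare (fast, +2):
  init: slow=0, fast=0
  step 1: slow=1, fast=2
  step 2: slow=2, fast=4
  step 3: slow=3, fast=6
  step 4: fast -> None, no cycle

Cycle: no


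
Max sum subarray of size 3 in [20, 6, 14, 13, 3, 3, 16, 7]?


[0:3]: 40
[1:4]: 33
[2:5]: 30
[3:6]: 19
[4:7]: 22
[5:8]: 26

Max: 40 at [0:3]


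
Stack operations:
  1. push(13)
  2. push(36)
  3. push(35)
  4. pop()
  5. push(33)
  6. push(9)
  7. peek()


push(13) -> [13]
push(36) -> [13, 36]
push(35) -> [13, 36, 35]
pop()->35, [13, 36]
push(33) -> [13, 36, 33]
push(9) -> [13, 36, 33, 9]
peek()->9

Final stack: [13, 36, 33, 9]


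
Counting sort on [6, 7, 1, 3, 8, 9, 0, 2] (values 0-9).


Input: [6, 7, 1, 3, 8, 9, 0, 2]
Counts: [1, 1, 1, 1, 0, 0, 1, 1, 1, 1]

Sorted: [0, 1, 2, 3, 6, 7, 8, 9]


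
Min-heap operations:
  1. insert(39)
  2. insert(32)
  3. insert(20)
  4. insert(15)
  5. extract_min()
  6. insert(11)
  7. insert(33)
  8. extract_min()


insert(39) -> [39]
insert(32) -> [32, 39]
insert(20) -> [20, 39, 32]
insert(15) -> [15, 20, 32, 39]
extract_min()->15, [20, 39, 32]
insert(11) -> [11, 20, 32, 39]
insert(33) -> [11, 20, 32, 39, 33]
extract_min()->11, [20, 33, 32, 39]

Final heap: [20, 33, 32, 39]


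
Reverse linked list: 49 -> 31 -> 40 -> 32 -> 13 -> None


Step 1: curr=49, set curr.next=prev(None) | reversed so far: 49
Step 2: curr=31, set curr.next=prev(49) | reversed so far: 31 -> 49
Step 3: curr=40, set curr.next=prev(31) | reversed so far: 40 -> 31 -> 49
Step 4: curr=32, set curr.next=prev(40) | reversed so far: 32 -> 40 -> 31 -> 49
Step 5: curr=13, set curr.next=prev(32) | reversed so far: 13 -> 32 -> 40 -> 31 -> 49

13 -> 32 -> 40 -> 31 -> 49 -> None


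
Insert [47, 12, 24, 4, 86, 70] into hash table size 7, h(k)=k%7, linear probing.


Insert 47: h=5 -> slot 5
Insert 12: h=5, 1 probes -> slot 6
Insert 24: h=3 -> slot 3
Insert 4: h=4 -> slot 4
Insert 86: h=2 -> slot 2
Insert 70: h=0 -> slot 0

Table: [70, None, 86, 24, 4, 47, 12]


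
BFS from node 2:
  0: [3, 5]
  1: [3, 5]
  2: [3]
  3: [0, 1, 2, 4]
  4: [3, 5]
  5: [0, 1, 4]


Visit 2, enqueue [3]
Visit 3, enqueue [0, 1, 4]
Visit 0, enqueue [5]
Visit 1, enqueue []
Visit 4, enqueue []
Visit 5, enqueue []

BFS order: [2, 3, 0, 1, 4, 5]


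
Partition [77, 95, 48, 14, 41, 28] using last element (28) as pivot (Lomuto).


Pivot: 28
  14 <= 28: swap -> [14, 95, 48, 77, 41, 28]
Place pivot at 1: [14, 28, 48, 77, 41, 95]

Partitioned: [14, 28, 48, 77, 41, 95]


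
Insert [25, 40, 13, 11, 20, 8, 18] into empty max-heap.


Insert 25: [25]
Insert 40: [40, 25]
Insert 13: [40, 25, 13]
Insert 11: [40, 25, 13, 11]
Insert 20: [40, 25, 13, 11, 20]
Insert 8: [40, 25, 13, 11, 20, 8]
Insert 18: [40, 25, 18, 11, 20, 8, 13]

Final heap: [40, 25, 18, 11, 20, 8, 13]


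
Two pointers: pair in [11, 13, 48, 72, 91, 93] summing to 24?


lo=0(11)+hi=5(93)=104
lo=0(11)+hi=4(91)=102
lo=0(11)+hi=3(72)=83
lo=0(11)+hi=2(48)=59
lo=0(11)+hi=1(13)=24

Yes: 11+13=24


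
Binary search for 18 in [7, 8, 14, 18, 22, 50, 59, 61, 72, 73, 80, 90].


Step 1: lo=0, hi=11, mid=5, val=50
Step 2: lo=0, hi=4, mid=2, val=14
Step 3: lo=3, hi=4, mid=3, val=18

Found at index 3


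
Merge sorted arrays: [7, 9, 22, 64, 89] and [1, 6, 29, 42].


Take 1 from B
Take 6 from B
Take 7 from A
Take 9 from A
Take 22 from A
Take 29 from B
Take 42 from B

Merged: [1, 6, 7, 9, 22, 29, 42, 64, 89]


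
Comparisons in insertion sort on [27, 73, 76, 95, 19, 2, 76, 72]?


Algorithm: insertion sort
Input: [27, 73, 76, 95, 19, 2, 76, 72]
Sorted: [2, 19, 27, 72, 73, 76, 76, 95]

19


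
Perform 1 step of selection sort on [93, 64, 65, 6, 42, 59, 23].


Initial: [93, 64, 65, 6, 42, 59, 23]
Step 1: min=6 at 3
  Swap: [6, 64, 65, 93, 42, 59, 23]

After 1 step: [6, 64, 65, 93, 42, 59, 23]


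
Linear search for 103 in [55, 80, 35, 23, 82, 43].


i=0: 55!=103
i=1: 80!=103
i=2: 35!=103
i=3: 23!=103
i=4: 82!=103
i=5: 43!=103

Not found, 6 comps


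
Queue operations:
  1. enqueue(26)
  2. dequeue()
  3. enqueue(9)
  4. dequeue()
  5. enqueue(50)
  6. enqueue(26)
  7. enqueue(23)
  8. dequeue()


enqueue(26) -> [26]
dequeue()->26, []
enqueue(9) -> [9]
dequeue()->9, []
enqueue(50) -> [50]
enqueue(26) -> [50, 26]
enqueue(23) -> [50, 26, 23]
dequeue()->50, [26, 23]

Final queue: [26, 23]


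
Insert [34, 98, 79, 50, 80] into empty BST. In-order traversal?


Insert 34: root
Insert 98: R from 34
Insert 79: R from 34 -> L from 98
Insert 50: R from 34 -> L from 98 -> L from 79
Insert 80: R from 34 -> L from 98 -> R from 79

In-order: [34, 50, 79, 80, 98]


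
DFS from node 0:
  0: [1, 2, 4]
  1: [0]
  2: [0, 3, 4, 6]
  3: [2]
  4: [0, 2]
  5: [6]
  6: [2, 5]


Visit 0, push [4, 2, 1]
Visit 1, push []
Visit 2, push [6, 4, 3]
Visit 3, push []
Visit 4, push []
Visit 6, push [5]
Visit 5, push []

DFS order: [0, 1, 2, 3, 4, 6, 5]


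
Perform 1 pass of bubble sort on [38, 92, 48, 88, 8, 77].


Initial: [38, 92, 48, 88, 8, 77]
Pass 1: [38, 48, 88, 8, 77, 92] (4 swaps)

After 1 pass: [38, 48, 88, 8, 77, 92]


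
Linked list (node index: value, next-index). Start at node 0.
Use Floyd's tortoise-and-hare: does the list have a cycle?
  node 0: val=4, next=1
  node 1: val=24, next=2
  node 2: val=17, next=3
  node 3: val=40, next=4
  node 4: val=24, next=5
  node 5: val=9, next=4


Floyd's tortoise (slow, +1) and hare (fast, +2):
  init: slow=0, fast=0
  step 1: slow=1, fast=2
  step 2: slow=2, fast=4
  step 3: slow=3, fast=4
  step 4: slow=4, fast=4
  slow == fast at node 4: cycle detected

Cycle: yes


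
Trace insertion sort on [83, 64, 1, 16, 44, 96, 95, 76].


Initial: [83, 64, 1, 16, 44, 96, 95, 76]
Insert 64: [64, 83, 1, 16, 44, 96, 95, 76]
Insert 1: [1, 64, 83, 16, 44, 96, 95, 76]
Insert 16: [1, 16, 64, 83, 44, 96, 95, 76]
Insert 44: [1, 16, 44, 64, 83, 96, 95, 76]
Insert 96: [1, 16, 44, 64, 83, 96, 95, 76]
Insert 95: [1, 16, 44, 64, 83, 95, 96, 76]
Insert 76: [1, 16, 44, 64, 76, 83, 95, 96]

Sorted: [1, 16, 44, 64, 76, 83, 95, 96]


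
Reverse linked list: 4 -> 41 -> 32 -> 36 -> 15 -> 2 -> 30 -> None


Step 1: curr=4, set curr.next=prev(None) | reversed so far: 4
Step 2: curr=41, set curr.next=prev(4) | reversed so far: 41 -> 4
Step 3: curr=32, set curr.next=prev(41) | reversed so far: 32 -> 41 -> 4
Step 4: curr=36, set curr.next=prev(32) | reversed so far: 36 -> 32 -> 41 -> 4
Step 5: curr=15, set curr.next=prev(36) | reversed so far: 15 -> 36 -> 32 -> 41 -> 4
Step 6: curr=2, set curr.next=prev(15) | reversed so far: 2 -> 15 -> 36 -> 32 -> 41 -> 4
Step 7: curr=30, set curr.next=prev(2) | reversed so far: 30 -> 2 -> 15 -> 36 -> 32 -> 41 -> 4

30 -> 2 -> 15 -> 36 -> 32 -> 41 -> 4 -> None


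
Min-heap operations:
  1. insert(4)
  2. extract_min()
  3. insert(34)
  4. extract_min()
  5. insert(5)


insert(4) -> [4]
extract_min()->4, []
insert(34) -> [34]
extract_min()->34, []
insert(5) -> [5]

Final heap: [5]


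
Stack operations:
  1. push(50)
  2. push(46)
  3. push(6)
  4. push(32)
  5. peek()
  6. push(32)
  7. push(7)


push(50) -> [50]
push(46) -> [50, 46]
push(6) -> [50, 46, 6]
push(32) -> [50, 46, 6, 32]
peek()->32
push(32) -> [50, 46, 6, 32, 32]
push(7) -> [50, 46, 6, 32, 32, 7]

Final stack: [50, 46, 6, 32, 32, 7]


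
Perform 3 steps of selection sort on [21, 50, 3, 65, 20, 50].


Initial: [21, 50, 3, 65, 20, 50]
Step 1: min=3 at 2
  Swap: [3, 50, 21, 65, 20, 50]
Step 2: min=20 at 4
  Swap: [3, 20, 21, 65, 50, 50]
Step 3: min=21 at 2
  Swap: [3, 20, 21, 65, 50, 50]

After 3 steps: [3, 20, 21, 65, 50, 50]


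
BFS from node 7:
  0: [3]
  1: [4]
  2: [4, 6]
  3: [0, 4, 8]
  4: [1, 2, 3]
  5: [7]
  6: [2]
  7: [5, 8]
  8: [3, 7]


Visit 7, enqueue [5, 8]
Visit 5, enqueue []
Visit 8, enqueue [3]
Visit 3, enqueue [0, 4]
Visit 0, enqueue []
Visit 4, enqueue [1, 2]
Visit 1, enqueue []
Visit 2, enqueue [6]
Visit 6, enqueue []

BFS order: [7, 5, 8, 3, 0, 4, 1, 2, 6]


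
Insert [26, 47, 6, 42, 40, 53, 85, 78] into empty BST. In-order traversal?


Insert 26: root
Insert 47: R from 26
Insert 6: L from 26
Insert 42: R from 26 -> L from 47
Insert 40: R from 26 -> L from 47 -> L from 42
Insert 53: R from 26 -> R from 47
Insert 85: R from 26 -> R from 47 -> R from 53
Insert 78: R from 26 -> R from 47 -> R from 53 -> L from 85

In-order: [6, 26, 40, 42, 47, 53, 78, 85]


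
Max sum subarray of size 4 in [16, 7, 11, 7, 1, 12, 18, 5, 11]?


[0:4]: 41
[1:5]: 26
[2:6]: 31
[3:7]: 38
[4:8]: 36
[5:9]: 46

Max: 46 at [5:9]


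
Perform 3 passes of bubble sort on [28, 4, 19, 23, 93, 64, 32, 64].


Initial: [28, 4, 19, 23, 93, 64, 32, 64]
Pass 1: [4, 19, 23, 28, 64, 32, 64, 93] (6 swaps)
Pass 2: [4, 19, 23, 28, 32, 64, 64, 93] (1 swaps)
Pass 3: [4, 19, 23, 28, 32, 64, 64, 93] (0 swaps)

After 3 passes: [4, 19, 23, 28, 32, 64, 64, 93]


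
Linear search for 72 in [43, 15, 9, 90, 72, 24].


i=0: 43!=72
i=1: 15!=72
i=2: 9!=72
i=3: 90!=72
i=4: 72==72 found!

Found at 4, 5 comps


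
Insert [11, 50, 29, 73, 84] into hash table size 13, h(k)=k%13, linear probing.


Insert 11: h=11 -> slot 11
Insert 50: h=11, 1 probes -> slot 12
Insert 29: h=3 -> slot 3
Insert 73: h=8 -> slot 8
Insert 84: h=6 -> slot 6

Table: [None, None, None, 29, None, None, 84, None, 73, None, None, 11, 50]


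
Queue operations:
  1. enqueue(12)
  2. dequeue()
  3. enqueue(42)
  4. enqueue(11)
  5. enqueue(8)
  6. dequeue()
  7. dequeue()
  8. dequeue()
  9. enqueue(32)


enqueue(12) -> [12]
dequeue()->12, []
enqueue(42) -> [42]
enqueue(11) -> [42, 11]
enqueue(8) -> [42, 11, 8]
dequeue()->42, [11, 8]
dequeue()->11, [8]
dequeue()->8, []
enqueue(32) -> [32]

Final queue: [32]


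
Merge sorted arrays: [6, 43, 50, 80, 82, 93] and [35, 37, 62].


Take 6 from A
Take 35 from B
Take 37 from B
Take 43 from A
Take 50 from A
Take 62 from B

Merged: [6, 35, 37, 43, 50, 62, 80, 82, 93]


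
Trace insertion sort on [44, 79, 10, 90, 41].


Initial: [44, 79, 10, 90, 41]
Insert 79: [44, 79, 10, 90, 41]
Insert 10: [10, 44, 79, 90, 41]
Insert 90: [10, 44, 79, 90, 41]
Insert 41: [10, 41, 44, 79, 90]

Sorted: [10, 41, 44, 79, 90]


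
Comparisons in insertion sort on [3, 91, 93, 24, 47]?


Algorithm: insertion sort
Input: [3, 91, 93, 24, 47]
Sorted: [3, 24, 47, 91, 93]

8


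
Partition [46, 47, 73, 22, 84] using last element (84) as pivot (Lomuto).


Pivot: 84
  46 <= 84: advance i (no swap)
  47 <= 84: advance i (no swap)
  73 <= 84: advance i (no swap)
  22 <= 84: advance i (no swap)
Place pivot at 4: [46, 47, 73, 22, 84]

Partitioned: [46, 47, 73, 22, 84]


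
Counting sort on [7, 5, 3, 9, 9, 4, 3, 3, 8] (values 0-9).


Input: [7, 5, 3, 9, 9, 4, 3, 3, 8]
Counts: [0, 0, 0, 3, 1, 1, 0, 1, 1, 2]

Sorted: [3, 3, 3, 4, 5, 7, 8, 9, 9]


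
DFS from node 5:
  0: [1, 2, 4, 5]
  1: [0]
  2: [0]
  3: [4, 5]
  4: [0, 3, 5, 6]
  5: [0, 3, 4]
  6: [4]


Visit 5, push [4, 3, 0]
Visit 0, push [4, 2, 1]
Visit 1, push []
Visit 2, push []
Visit 4, push [6, 3]
Visit 3, push []
Visit 6, push []

DFS order: [5, 0, 1, 2, 4, 3, 6]


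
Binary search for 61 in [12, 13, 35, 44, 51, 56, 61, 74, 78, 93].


Step 1: lo=0, hi=9, mid=4, val=51
Step 2: lo=5, hi=9, mid=7, val=74
Step 3: lo=5, hi=6, mid=5, val=56
Step 4: lo=6, hi=6, mid=6, val=61

Found at index 6


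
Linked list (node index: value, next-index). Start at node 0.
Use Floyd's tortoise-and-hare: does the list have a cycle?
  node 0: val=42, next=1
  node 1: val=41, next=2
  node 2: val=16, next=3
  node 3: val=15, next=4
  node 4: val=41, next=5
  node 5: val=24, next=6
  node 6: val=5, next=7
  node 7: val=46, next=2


Floyd's tortoise (slow, +1) and hare (fast, +2):
  init: slow=0, fast=0
  step 1: slow=1, fast=2
  step 2: slow=2, fast=4
  step 3: slow=3, fast=6
  step 4: slow=4, fast=2
  step 5: slow=5, fast=4
  step 6: slow=6, fast=6
  slow == fast at node 6: cycle detected

Cycle: yes


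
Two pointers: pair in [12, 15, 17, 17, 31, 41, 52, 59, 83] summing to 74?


lo=0(12)+hi=8(83)=95
lo=0(12)+hi=7(59)=71
lo=1(15)+hi=7(59)=74

Yes: 15+59=74


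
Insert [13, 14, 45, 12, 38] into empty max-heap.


Insert 13: [13]
Insert 14: [14, 13]
Insert 45: [45, 13, 14]
Insert 12: [45, 13, 14, 12]
Insert 38: [45, 38, 14, 12, 13]

Final heap: [45, 38, 14, 12, 13]


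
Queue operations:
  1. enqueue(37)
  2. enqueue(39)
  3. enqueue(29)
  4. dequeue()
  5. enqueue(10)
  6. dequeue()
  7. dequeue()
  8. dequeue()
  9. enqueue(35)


enqueue(37) -> [37]
enqueue(39) -> [37, 39]
enqueue(29) -> [37, 39, 29]
dequeue()->37, [39, 29]
enqueue(10) -> [39, 29, 10]
dequeue()->39, [29, 10]
dequeue()->29, [10]
dequeue()->10, []
enqueue(35) -> [35]

Final queue: [35]


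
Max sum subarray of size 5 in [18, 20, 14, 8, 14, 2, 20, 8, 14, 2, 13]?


[0:5]: 74
[1:6]: 58
[2:7]: 58
[3:8]: 52
[4:9]: 58
[5:10]: 46
[6:11]: 57

Max: 74 at [0:5]


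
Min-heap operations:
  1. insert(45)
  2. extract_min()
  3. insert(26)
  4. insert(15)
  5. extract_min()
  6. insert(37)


insert(45) -> [45]
extract_min()->45, []
insert(26) -> [26]
insert(15) -> [15, 26]
extract_min()->15, [26]
insert(37) -> [26, 37]

Final heap: [26, 37]


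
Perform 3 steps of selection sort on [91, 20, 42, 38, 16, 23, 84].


Initial: [91, 20, 42, 38, 16, 23, 84]
Step 1: min=16 at 4
  Swap: [16, 20, 42, 38, 91, 23, 84]
Step 2: min=20 at 1
  Swap: [16, 20, 42, 38, 91, 23, 84]
Step 3: min=23 at 5
  Swap: [16, 20, 23, 38, 91, 42, 84]

After 3 steps: [16, 20, 23, 38, 91, 42, 84]


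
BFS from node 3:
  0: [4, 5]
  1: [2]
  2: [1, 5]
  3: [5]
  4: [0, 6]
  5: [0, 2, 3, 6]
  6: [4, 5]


Visit 3, enqueue [5]
Visit 5, enqueue [0, 2, 6]
Visit 0, enqueue [4]
Visit 2, enqueue [1]
Visit 6, enqueue []
Visit 4, enqueue []
Visit 1, enqueue []

BFS order: [3, 5, 0, 2, 6, 4, 1]
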